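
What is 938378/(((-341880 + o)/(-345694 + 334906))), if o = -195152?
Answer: 1265402733/67129 ≈ 18850.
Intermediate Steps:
938378/(((-341880 + o)/(-345694 + 334906))) = 938378/(((-341880 - 195152)/(-345694 + 334906))) = 938378/((-537032/(-10788))) = 938378/((-537032*(-1/10788))) = 938378/(134258/2697) = 938378*(2697/134258) = 1265402733/67129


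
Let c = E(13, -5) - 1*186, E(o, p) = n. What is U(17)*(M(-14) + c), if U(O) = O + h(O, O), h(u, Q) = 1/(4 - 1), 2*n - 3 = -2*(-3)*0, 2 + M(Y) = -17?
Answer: -10582/3 ≈ -3527.3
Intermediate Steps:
M(Y) = -19 (M(Y) = -2 - 17 = -19)
n = 3/2 (n = 3/2 + (-2*(-3)*0)/2 = 3/2 + (6*0)/2 = 3/2 + (½)*0 = 3/2 + 0 = 3/2 ≈ 1.5000)
E(o, p) = 3/2
h(u, Q) = ⅓ (h(u, Q) = 1/3 = ⅓)
U(O) = ⅓ + O (U(O) = O + ⅓ = ⅓ + O)
c = -369/2 (c = 3/2 - 1*186 = 3/2 - 186 = -369/2 ≈ -184.50)
U(17)*(M(-14) + c) = (⅓ + 17)*(-19 - 369/2) = (52/3)*(-407/2) = -10582/3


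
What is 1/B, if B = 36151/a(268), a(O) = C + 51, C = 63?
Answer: 114/36151 ≈ 0.0031534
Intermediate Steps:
a(O) = 114 (a(O) = 63 + 51 = 114)
B = 36151/114 ≈ 317.11
1/B = 1/(36151/114) = 114/36151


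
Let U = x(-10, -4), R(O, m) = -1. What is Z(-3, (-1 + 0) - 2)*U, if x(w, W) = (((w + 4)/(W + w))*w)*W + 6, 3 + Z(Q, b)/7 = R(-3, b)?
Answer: -648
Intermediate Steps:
Z(Q, b) = -28 (Z(Q, b) = -21 + 7*(-1) = -21 - 7 = -28)
x(w, W) = 6 + W*w*(4 + w)/(W + w) (x(w, W) = (((4 + w)/(W + w))*w)*W + 6 = (w*(4 + w)/(W + w))*W + 6 = W*w*(4 + w)/(W + w) + 6 = 6 + W*w*(4 + w)/(W + w))
U = 162/7 (U = (6*(-4) + 6*(-10) - 4*(-10)² + 4*(-4)*(-10))/(-4 - 10) = (-24 - 60 - 4*100 + 160)/(-14) = -(-24 - 60 - 400 + 160)/14 = -1/14*(-324) = 162/7 ≈ 23.143)
Z(-3, (-1 + 0) - 2)*U = -28*162/7 = -648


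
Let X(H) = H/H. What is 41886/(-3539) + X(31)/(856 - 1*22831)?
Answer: -920448389/77769525 ≈ -11.836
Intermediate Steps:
X(H) = 1
41886/(-3539) + X(31)/(856 - 1*22831) = 41886/(-3539) + 1/(856 - 1*22831) = 41886*(-1/3539) + 1/(856 - 22831) = -41886/3539 + 1/(-21975) = -41886/3539 + 1*(-1/21975) = -41886/3539 - 1/21975 = -920448389/77769525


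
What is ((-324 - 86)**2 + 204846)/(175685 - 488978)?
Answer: -21938/18429 ≈ -1.1904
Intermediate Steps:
((-324 - 86)**2 + 204846)/(175685 - 488978) = ((-410)**2 + 204846)/(-313293) = (168100 + 204846)*(-1/313293) = 372946*(-1/313293) = -21938/18429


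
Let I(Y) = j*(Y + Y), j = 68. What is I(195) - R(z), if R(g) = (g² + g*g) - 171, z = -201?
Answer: -54111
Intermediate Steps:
I(Y) = 136*Y (I(Y) = 68*(Y + Y) = 68*(2*Y) = 136*Y)
R(g) = -171 + 2*g² (R(g) = (g² + g²) - 171 = 2*g² - 171 = -171 + 2*g²)
I(195) - R(z) = 136*195 - (-171 + 2*(-201)²) = 26520 - (-171 + 2*40401) = 26520 - (-171 + 80802) = 26520 - 1*80631 = 26520 - 80631 = -54111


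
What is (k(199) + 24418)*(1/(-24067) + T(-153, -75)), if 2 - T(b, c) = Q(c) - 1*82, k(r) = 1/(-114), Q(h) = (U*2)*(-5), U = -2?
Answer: 1429207149279/914546 ≈ 1.5628e+6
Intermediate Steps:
Q(h) = 20 (Q(h) = -2*2*(-5) = -4*(-5) = 20)
k(r) = -1/114
T(b, c) = 64 (T(b, c) = 2 - (20 - 1*82) = 2 - (20 - 82) = 2 - 1*(-62) = 2 + 62 = 64)
(k(199) + 24418)*(1/(-24067) + T(-153, -75)) = (-1/114 + 24418)*(1/(-24067) + 64) = 2783651*(-1/24067 + 64)/114 = (2783651/114)*(1540287/24067) = 1429207149279/914546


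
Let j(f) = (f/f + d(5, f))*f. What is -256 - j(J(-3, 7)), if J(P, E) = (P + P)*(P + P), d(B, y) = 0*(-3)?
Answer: -292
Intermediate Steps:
d(B, y) = 0
J(P, E) = 4*P² (J(P, E) = (2*P)*(2*P) = 4*P²)
j(f) = f (j(f) = (f/f + 0)*f = (1 + 0)*f = 1*f = f)
-256 - j(J(-3, 7)) = -256 - 4*(-3)² = -256 - 4*9 = -256 - 1*36 = -256 - 36 = -292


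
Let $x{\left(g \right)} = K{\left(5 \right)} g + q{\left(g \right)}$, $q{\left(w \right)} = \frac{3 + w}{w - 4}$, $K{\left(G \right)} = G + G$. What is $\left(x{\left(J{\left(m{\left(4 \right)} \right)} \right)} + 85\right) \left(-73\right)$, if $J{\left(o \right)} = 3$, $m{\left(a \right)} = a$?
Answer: $-7957$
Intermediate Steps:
$K{\left(G \right)} = 2 G$
$q{\left(w \right)} = \frac{3 + w}{-4 + w}$
$x{\left(g \right)} = 10 g + \frac{3 + g}{-4 + g}$ ($x{\left(g \right)} = 2 \cdot 5 g + \frac{3 + g}{-4 + g} = 10 g + \frac{3 + g}{-4 + g}$)
$\left(x{\left(J{\left(m{\left(4 \right)} \right)} \right)} + 85\right) \left(-73\right) = \left(\frac{3 + 3 + 10 \cdot 3 \left(-4 + 3\right)}{-4 + 3} + 85\right) \left(-73\right) = \left(\frac{3 + 3 + 10 \cdot 3 \left(-1\right)}{-1} + 85\right) \left(-73\right) = \left(- (3 + 3 - 30) + 85\right) \left(-73\right) = \left(\left(-1\right) \left(-24\right) + 85\right) \left(-73\right) = \left(24 + 85\right) \left(-73\right) = 109 \left(-73\right) = -7957$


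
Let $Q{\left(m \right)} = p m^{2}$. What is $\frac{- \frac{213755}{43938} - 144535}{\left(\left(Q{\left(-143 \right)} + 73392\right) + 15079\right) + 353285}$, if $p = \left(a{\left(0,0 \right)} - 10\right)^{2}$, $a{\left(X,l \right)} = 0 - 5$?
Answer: $- \frac{6350792585}{221569711578} \approx -0.028663$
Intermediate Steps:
$a{\left(X,l \right)} = -5$
$p = 225$ ($p = \left(-5 - 10\right)^{2} = \left(-15\right)^{2} = 225$)
$Q{\left(m \right)} = 225 m^{2}$
$\frac{- \frac{213755}{43938} - 144535}{\left(\left(Q{\left(-143 \right)} + 73392\right) + 15079\right) + 353285} = \frac{- \frac{213755}{43938} - 144535}{\left(\left(225 \left(-143\right)^{2} + 73392\right) + 15079\right) + 353285} = \frac{\left(-213755\right) \frac{1}{43938} - 144535}{\left(\left(225 \cdot 20449 + 73392\right) + 15079\right) + 353285} = \frac{- \frac{213755}{43938} - 144535}{\left(\left(4601025 + 73392\right) + 15079\right) + 353285} = - \frac{6350792585}{43938 \left(\left(4674417 + 15079\right) + 353285\right)} = - \frac{6350792585}{43938 \left(4689496 + 353285\right)} = - \frac{6350792585}{43938 \cdot 5042781} = \left(- \frac{6350792585}{43938}\right) \frac{1}{5042781} = - \frac{6350792585}{221569711578}$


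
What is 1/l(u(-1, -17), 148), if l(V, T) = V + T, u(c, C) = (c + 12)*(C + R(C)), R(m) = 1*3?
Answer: -⅙ ≈ -0.16667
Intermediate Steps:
R(m) = 3
u(c, C) = (3 + C)*(12 + c) (u(c, C) = (c + 12)*(C + 3) = (12 + c)*(3 + C) = (3 + C)*(12 + c))
l(V, T) = T + V
1/l(u(-1, -17), 148) = 1/(148 + (36 + 3*(-1) + 12*(-17) - 17*(-1))) = 1/(148 + (36 - 3 - 204 + 17)) = 1/(148 - 154) = 1/(-6) = -⅙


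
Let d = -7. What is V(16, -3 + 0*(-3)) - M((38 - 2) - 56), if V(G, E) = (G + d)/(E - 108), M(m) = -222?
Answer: 8211/37 ≈ 221.92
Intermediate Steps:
V(G, E) = (-7 + G)/(-108 + E) (V(G, E) = (G - 7)/(E - 108) = (-7 + G)/(-108 + E))
V(16, -3 + 0*(-3)) - M((38 - 2) - 56) = (-7 + 16)/(-108 + (-3 + 0*(-3))) - 1*(-222) = 9/(-108 + (-3 + 0)) + 222 = 9/(-108 - 3) + 222 = 9/(-111) + 222 = -1/111*9 + 222 = -3/37 + 222 = 8211/37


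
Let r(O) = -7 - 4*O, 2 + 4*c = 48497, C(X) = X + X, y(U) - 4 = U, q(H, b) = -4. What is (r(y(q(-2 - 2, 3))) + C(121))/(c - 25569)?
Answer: -940/53781 ≈ -0.017478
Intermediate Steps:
y(U) = 4 + U
C(X) = 2*X
c = 48495/4 (c = -½ + (¼)*48497 = -½ + 48497/4 = 48495/4 ≈ 12124.)
(r(y(q(-2 - 2, 3))) + C(121))/(c - 25569) = ((-7 - 4*(4 - 4)) + 2*121)/(48495/4 - 25569) = ((-7 - 4*0) + 242)/(-53781/4) = ((-7 + 0) + 242)*(-4/53781) = (-7 + 242)*(-4/53781) = 235*(-4/53781) = -940/53781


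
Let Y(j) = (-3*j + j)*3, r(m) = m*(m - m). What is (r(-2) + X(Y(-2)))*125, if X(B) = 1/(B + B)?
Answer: 125/24 ≈ 5.2083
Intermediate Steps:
r(m) = 0 (r(m) = m*0 = 0)
Y(j) = -6*j (Y(j) = -2*j*3 = -6*j)
X(B) = 1/(2*B)
(r(-2) + X(Y(-2)))*125 = (0 + 1/(2*((-6*(-2)))))*125 = (0 + (½)/12)*125 = (0 + (½)*(1/12))*125 = (0 + 1/24)*125 = (1/24)*125 = 125/24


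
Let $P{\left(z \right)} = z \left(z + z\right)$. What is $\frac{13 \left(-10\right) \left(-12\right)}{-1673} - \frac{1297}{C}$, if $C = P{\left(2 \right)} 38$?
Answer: $- \frac{2644121}{508592} \approx -5.1989$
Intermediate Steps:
$P{\left(z \right)} = 2 z^{2}$ ($P{\left(z \right)} = z 2 z = 2 z^{2}$)
$C = 304$ ($C = 2 \cdot 2^{2} \cdot 38 = 2 \cdot 4 \cdot 38 = 8 \cdot 38 = 304$)
$\frac{13 \left(-10\right) \left(-12\right)}{-1673} - \frac{1297}{C} = \frac{13 \left(-10\right) \left(-12\right)}{-1673} - \frac{1297}{304} = \left(-130\right) \left(-12\right) \left(- \frac{1}{1673}\right) - \frac{1297}{304} = 1560 \left(- \frac{1}{1673}\right) - \frac{1297}{304} = - \frac{1560}{1673} - \frac{1297}{304} = - \frac{2644121}{508592}$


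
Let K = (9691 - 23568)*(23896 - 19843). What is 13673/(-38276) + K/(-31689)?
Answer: 102492485479/57758484 ≈ 1774.5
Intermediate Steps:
K = -56243481 (K = -13877*4053 = -56243481)
13673/(-38276) + K/(-31689) = 13673/(-38276) - 56243481/(-31689) = 13673*(-1/38276) - 56243481*(-1/31689) = -13673/38276 + 2678261/1509 = 102492485479/57758484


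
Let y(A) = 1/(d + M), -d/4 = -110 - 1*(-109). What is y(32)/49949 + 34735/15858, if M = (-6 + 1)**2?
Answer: 50314392793/22970646018 ≈ 2.1904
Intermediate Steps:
d = 4 (d = -4*(-110 - 1*(-109)) = -4*(-110 + 109) = -4*(-1) = 4)
M = 25 (M = (-5)**2 = 25)
y(A) = 1/29 (y(A) = 1/(4 + 25) = 1/29)
y(32)/49949 + 34735/15858 = (1/29)/49949 + 34735/15858 = (1/29)*(1/49949) + 34735*(1/15858) = 1/1448521 + 34735/15858 = 50314392793/22970646018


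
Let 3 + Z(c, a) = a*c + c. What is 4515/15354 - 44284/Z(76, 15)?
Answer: -224819947/6208134 ≈ -36.214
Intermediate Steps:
Z(c, a) = -3 + c + a*c (Z(c, a) = -3 + (a*c + c) = -3 + (c + a*c) = -3 + c + a*c)
4515/15354 - 44284/Z(76, 15) = 4515/15354 - 44284/(-3 + 76 + 15*76) = 4515*(1/15354) - 44284/(-3 + 76 + 1140) = 1505/5118 - 44284/1213 = -224819947/6208134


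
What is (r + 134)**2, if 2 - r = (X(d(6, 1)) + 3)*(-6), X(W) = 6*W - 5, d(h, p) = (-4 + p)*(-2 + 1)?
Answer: 53824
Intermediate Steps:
d(h, p) = 4 - p (d(h, p) = (-4 + p)*(-1) = 4 - p)
X(W) = -5 + 6*W
r = 98 (r = 2 - ((-5 + 6*(4 - 1*1)) + 3)*(-6) = 2 - ((-5 + 6*(4 - 1)) + 3)*(-6) = 2 - ((-5 + 6*3) + 3)*(-6) = 2 - ((-5 + 18) + 3)*(-6) = 2 - (13 + 3)*(-6) = 2 - 16*(-6) = 2 - 1*(-96) = 2 + 96 = 98)
(r + 134)**2 = (98 + 134)**2 = 232**2 = 53824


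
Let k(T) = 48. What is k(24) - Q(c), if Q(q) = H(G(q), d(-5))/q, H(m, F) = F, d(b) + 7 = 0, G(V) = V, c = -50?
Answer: 2393/50 ≈ 47.860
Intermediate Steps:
d(b) = -7 (d(b) = -7 + 0 = -7)
Q(q) = -7/q
k(24) - Q(c) = 48 - (-7)/(-50) = 48 - (-7)*(-1)/50 = 48 - 1*7/50 = 48 - 7/50 = 2393/50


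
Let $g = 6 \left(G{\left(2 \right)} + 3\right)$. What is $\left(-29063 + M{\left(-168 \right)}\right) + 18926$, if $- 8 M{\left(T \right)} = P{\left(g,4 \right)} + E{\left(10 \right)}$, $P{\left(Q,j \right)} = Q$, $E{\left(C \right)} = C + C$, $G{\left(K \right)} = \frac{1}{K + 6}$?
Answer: $- \frac{324539}{32} \approx -10142.0$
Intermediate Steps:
$G{\left(K \right)} = \frac{1}{6 + K}$
$E{\left(C \right)} = 2 C$
$g = \frac{75}{4}$ ($g = 6 \left(\frac{1}{6 + 2} + 3\right) = 6 \left(\frac{1}{8} + 3\right) = 6 \cdot \frac{25}{8} = \frac{75}{4} \approx 18.75$)
$M{\left(T \right)} = - \frac{155}{32}$ ($M{\left(T \right)} = - \frac{\frac{75}{4} + 2 \cdot 10}{8} = - \frac{\frac{75}{4} + 20}{8} = \left(- \frac{1}{8}\right) \frac{155}{4} = - \frac{155}{32}$)
$\left(-29063 + M{\left(-168 \right)}\right) + 18926 = \left(-29063 - \frac{155}{32}\right) + 18926 = - \frac{930171}{32} + 18926 = - \frac{324539}{32}$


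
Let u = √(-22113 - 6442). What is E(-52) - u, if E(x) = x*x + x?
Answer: 2652 - I*√28555 ≈ 2652.0 - 168.98*I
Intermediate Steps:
E(x) = x + x² (E(x) = x² + x = x + x²)
u = I*√28555 (u = √(-28555) = I*√28555 ≈ 168.98*I)
E(-52) - u = -52*(1 - 52) - I*√28555 = -52*(-51) - I*√28555 = 2652 - I*√28555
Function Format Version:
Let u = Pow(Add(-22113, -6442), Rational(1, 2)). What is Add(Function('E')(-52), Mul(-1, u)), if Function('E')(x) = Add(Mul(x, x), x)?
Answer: Add(2652, Mul(-1, I, Pow(28555, Rational(1, 2)))) ≈ Add(2652.0, Mul(-168.98, I))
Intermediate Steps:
Function('E')(x) = Add(x, Pow(x, 2)) (Function('E')(x) = Add(Pow(x, 2), x) = Add(x, Pow(x, 2)))
u = Mul(I, Pow(28555, Rational(1, 2))) (u = Pow(-28555, Rational(1, 2)) = Mul(I, Pow(28555, Rational(1, 2))) ≈ Mul(168.98, I))
Add(Function('E')(-52), Mul(-1, u)) = Add(Mul(-52, Add(1, -52)), Mul(-1, Mul(I, Pow(28555, Rational(1, 2))))) = Add(Mul(-52, -51), Mul(-1, I, Pow(28555, Rational(1, 2)))) = Add(2652, Mul(-1, I, Pow(28555, Rational(1, 2))))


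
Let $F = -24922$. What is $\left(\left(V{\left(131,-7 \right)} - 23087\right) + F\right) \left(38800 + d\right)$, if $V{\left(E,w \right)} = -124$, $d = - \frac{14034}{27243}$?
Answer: $- \frac{16959090826226}{9081} \approx -1.8675 \cdot 10^{9}$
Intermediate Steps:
$d = - \frac{4678}{9081}$ ($d = \left(-14034\right) \frac{1}{27243} = - \frac{4678}{9081} \approx -0.51514$)
$\left(\left(V{\left(131,-7 \right)} - 23087\right) + F\right) \left(38800 + d\right) = \left(\left(-124 - 23087\right) - 24922\right) \left(38800 - \frac{4678}{9081}\right) = \left(-23211 - 24922\right) \frac{352338122}{9081} = \left(-48133\right) \frac{352338122}{9081} = - \frac{16959090826226}{9081}$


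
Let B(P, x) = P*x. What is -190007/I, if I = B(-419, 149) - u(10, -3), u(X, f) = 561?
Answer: 190007/62992 ≈ 3.0164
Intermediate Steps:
I = -62992 (I = -419*149 - 1*561 = -62431 - 561 = -62992)
-190007/I = -190007/(-62992) = -190007*(-1/62992) = 190007/62992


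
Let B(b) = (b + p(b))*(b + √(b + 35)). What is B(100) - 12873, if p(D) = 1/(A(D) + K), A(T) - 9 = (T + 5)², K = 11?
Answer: -6346437/2209 + 3313503*√15/11045 ≈ -1711.1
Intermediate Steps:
A(T) = 9 + (5 + T)² (A(T) = 9 + (T + 5)² = 9 + (5 + T)²)
p(D) = 1/(20 + (5 + D)²) (p(D) = 1/((9 + (5 + D)²) + 11) = 1/(20 + (5 + D)²))
B(b) = (b + 1/(20 + (5 + b)²))*(b + √(35 + b)) (B(b) = (b + 1/(20 + (5 + b)²))*(b + √(b + 35)) = (b + 1/(20 + (5 + b)²))*(b + √(35 + b)))
B(100) - 12873 = (100 + √(35 + 100) + 100*(20 + (5 + 100)²)*(100 + √(35 + 100)))/(20 + (5 + 100)²) - 12873 = (100 + √135 + 100*(20 + 105²)*(100 + √135))/(20 + 105²) - 12873 = (100 + 3*√15 + 100*(20 + 11025)*(100 + 3*√15))/(20 + 11025) - 12873 = (100 + 3*√15 + 100*11045*(100 + 3*√15))/11045 - 12873 = (100 + 3*√15 + (110450000 + 3313500*√15))/11045 - 12873 = (110450100 + 3313503*√15)/11045 - 12873 = (22090020/2209 + 3313503*√15/11045) - 12873 = -6346437/2209 + 3313503*√15/11045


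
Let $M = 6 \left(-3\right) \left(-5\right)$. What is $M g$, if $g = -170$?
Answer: $-15300$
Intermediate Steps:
$M = 90$ ($M = \left(-18\right) \left(-5\right) = 90$)
$M g = 90 \left(-170\right) = -15300$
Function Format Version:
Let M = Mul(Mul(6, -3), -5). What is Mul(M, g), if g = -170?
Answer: -15300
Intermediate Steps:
M = 90 (M = Mul(-18, -5) = 90)
Mul(M, g) = Mul(90, -170) = -15300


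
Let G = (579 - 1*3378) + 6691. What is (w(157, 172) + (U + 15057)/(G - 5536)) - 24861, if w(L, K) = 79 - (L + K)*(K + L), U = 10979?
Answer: -54678962/411 ≈ -1.3304e+5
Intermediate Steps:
G = 3892 (G = (579 - 3378) + 6691 = -2799 + 6691 = 3892)
w(L, K) = 79 - (K + L)² (w(L, K) = 79 - (K + L)*(K + L) = 79 - (K + L)²)
(w(157, 172) + (U + 15057)/(G - 5536)) - 24861 = ((79 - (172 + 157)²) + (10979 + 15057)/(3892 - 5536)) - 24861 = ((79 - 1*329²) + 26036/(-1644)) - 24861 = ((79 - 1*108241) + 26036*(-1/1644)) - 24861 = ((79 - 108241) - 6509/411) - 24861 = (-108162 - 6509/411) - 24861 = -44461091/411 - 24861 = -54678962/411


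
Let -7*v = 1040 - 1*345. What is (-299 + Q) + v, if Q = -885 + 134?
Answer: -8045/7 ≈ -1149.3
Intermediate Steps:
v = -695/7 (v = -(1040 - 1*345)/7 = -(1040 - 345)/7 = -1/7*695 = -695/7 ≈ -99.286)
Q = -751
(-299 + Q) + v = (-299 - 751) - 695/7 = -1050 - 695/7 = -8045/7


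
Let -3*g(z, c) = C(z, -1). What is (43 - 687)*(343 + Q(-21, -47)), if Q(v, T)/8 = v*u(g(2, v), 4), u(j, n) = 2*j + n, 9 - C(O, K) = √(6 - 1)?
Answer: -437276 + 72128*√5 ≈ -2.7599e+5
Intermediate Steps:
C(O, K) = 9 - √5 (C(O, K) = 9 - √(6 - 1) = 9 - √5)
g(z, c) = -3 + √5/3 (g(z, c) = -(9 - √5)/3 = -3 + √5/3)
u(j, n) = n + 2*j
Q(v, T) = 8*v*(-2 + 2*√5/3) (Q(v, T) = 8*(v*(4 + 2*(-3 + √5/3))) = 8*(v*(4 + (-6 + 2*√5/3))) = 8*(v*(-2 + 2*√5/3)) = 8*v*(-2 + 2*√5/3))
(43 - 687)*(343 + Q(-21, -47)) = (43 - 687)*(343 + (16/3)*(-21)*(-3 + √5)) = -644*(343 + (336 - 112*√5)) = -644*(679 - 112*√5) = -437276 + 72128*√5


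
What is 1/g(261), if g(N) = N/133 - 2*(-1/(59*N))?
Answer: 2048067/4019405 ≈ 0.50954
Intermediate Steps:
g(N) = N/133 + 2/(59*N) (g(N) = N*(1/133) - (-2)/(59*N) = N/133 + 2/(59*N))
1/g(261) = 1/((1/133)*261 + (2/59)/261) = 1/(261/133 + (2/59)*(1/261)) = 1/(261/133 + 2/15399) = 1/(4019405/2048067) = 2048067/4019405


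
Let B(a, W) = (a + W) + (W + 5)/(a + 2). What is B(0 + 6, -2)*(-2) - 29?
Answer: -151/4 ≈ -37.750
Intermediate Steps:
B(a, W) = W + a + (5 + W)/(2 + a) (B(a, W) = (W + a) + (5 + W)/(2 + a) = W + a + (5 + W)/(2 + a))
B(0 + 6, -2)*(-2) - 29 = ((5 + (0 + 6)² + 2*(0 + 6) + 3*(-2) - 2*(0 + 6))/(2 + (0 + 6)))*(-2) - 29 = ((5 + 6² + 2*6 - 6 - 2*6)/(2 + 6))*(-2) - 29 = ((5 + 36 + 12 - 6 - 12)/8)*(-2) - 29 = ((⅛)*35)*(-2) - 29 = (35/8)*(-2) - 29 = -35/4 - 29 = -151/4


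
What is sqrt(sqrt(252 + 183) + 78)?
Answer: sqrt(78 + sqrt(435)) ≈ 9.9427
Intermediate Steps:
sqrt(sqrt(252 + 183) + 78) = sqrt(sqrt(435) + 78) = sqrt(78 + sqrt(435))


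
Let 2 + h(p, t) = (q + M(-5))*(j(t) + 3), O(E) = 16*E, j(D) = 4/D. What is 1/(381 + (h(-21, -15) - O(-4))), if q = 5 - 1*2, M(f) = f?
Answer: 15/6563 ≈ 0.0022855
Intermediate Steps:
q = 3 (q = 5 - 2 = 3)
h(p, t) = -8 - 8/t (h(p, t) = -2 + (3 - 5)*(4/t + 3) = -2 - 2*(3 + 4/t) = -2 + (-6 - 8/t) = -8 - 8/t)
1/(381 + (h(-21, -15) - O(-4))) = 1/(381 + ((-8 - 8/(-15)) - 16*(-4))) = 1/(381 + ((-8 - 8*(-1/15)) - 1*(-64))) = 1/(381 + ((-8 + 8/15) + 64)) = 1/(381 + (-112/15 + 64)) = 1/(381 + 848/15) = 1/(6563/15) = 15/6563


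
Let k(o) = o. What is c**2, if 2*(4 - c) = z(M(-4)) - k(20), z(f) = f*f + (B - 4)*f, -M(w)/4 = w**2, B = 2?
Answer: 4401604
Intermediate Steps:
M(w) = -4*w**2
z(f) = f**2 - 2*f (z(f) = f*f + (2 - 4)*f = f**2 - 2*f)
c = -2098 (c = 4 - ((-4*(-4)**2)*(-2 - 4*(-4)**2) - 1*20)/2 = 4 - ((-4*16)*(-2 - 4*16) - 20)/2 = 4 - (-64*(-2 - 64) - 20)/2 = 4 - (-64*(-66) - 20)/2 = 4 - (4224 - 20)/2 = 4 - 1/2*4204 = 4 - 2102 = -2098)
c**2 = (-2098)**2 = 4401604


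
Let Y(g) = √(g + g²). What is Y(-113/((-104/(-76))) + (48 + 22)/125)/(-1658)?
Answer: -√2807410571/1077700 ≈ -0.049165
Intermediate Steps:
Y(-113/((-104/(-76))) + (48 + 22)/125)/(-1658) = √((-113/((-104/(-76))) + (48 + 22)/125)*(1 + (-113/((-104/(-76))) + (48 + 22)/125)))/(-1658) = √((-113/((-104*(-1/76))) + 70*(1/125))*(1 + (-113/((-104*(-1/76))) + 70*(1/125))))*(-1/1658) = √((-113/26/19 + 14/25)*(1 + (-113/26/19 + 14/25)))*(-1/1658) = √((-113*19/26 + 14/25)*(1 + (-113*19/26 + 14/25)))*(-1/1658) = √((-2147/26 + 14/25)*(1 + (-2147/26 + 14/25)))*(-1/1658) = √(-53311*(1 - 53311/650)/650)*(-1/1658) = √(-53311/650*(-52661/650))*(-1/1658) = √(2807410571/422500)*(-1/1658) = (√2807410571/650)*(-1/1658) = -√2807410571/1077700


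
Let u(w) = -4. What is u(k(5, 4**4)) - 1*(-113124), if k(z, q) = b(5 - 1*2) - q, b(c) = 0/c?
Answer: 113120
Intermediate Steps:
b(c) = 0
k(z, q) = -q (k(z, q) = 0 - q = -q)
u(k(5, 4**4)) - 1*(-113124) = -4 - 1*(-113124) = -4 + 113124 = 113120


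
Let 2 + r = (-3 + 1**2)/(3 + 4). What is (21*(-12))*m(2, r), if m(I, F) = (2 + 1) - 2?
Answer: -252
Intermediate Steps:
r = -16/7 (r = -2 + (-3 + 1**2)/(3 + 4) = -2 + (-3 + 1)/7 = -2 - 2*1/7 = -2 - 2/7 = -16/7 ≈ -2.2857)
m(I, F) = 1 (m(I, F) = 3 - 2 = 1)
(21*(-12))*m(2, r) = (21*(-12))*1 = -252*1 = -252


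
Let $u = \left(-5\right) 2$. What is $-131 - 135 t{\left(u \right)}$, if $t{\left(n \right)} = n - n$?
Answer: $-131$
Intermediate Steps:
$u = -10$
$t{\left(n \right)} = 0$
$-131 - 135 t{\left(u \right)} = -131 - 0 = -131 + 0 = -131$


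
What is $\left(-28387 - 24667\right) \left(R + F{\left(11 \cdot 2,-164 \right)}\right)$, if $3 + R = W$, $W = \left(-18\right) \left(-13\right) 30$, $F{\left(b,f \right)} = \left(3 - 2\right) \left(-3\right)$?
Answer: $-372120756$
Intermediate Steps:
$F{\left(b,f \right)} = -3$ ($F{\left(b,f \right)} = 1 \left(-3\right) = -3$)
$W = 7020$ ($W = 234 \cdot 30 = 7020$)
$R = 7017$ ($R = -3 + 7020 = 7017$)
$\left(-28387 - 24667\right) \left(R + F{\left(11 \cdot 2,-164 \right)}\right) = \left(-28387 - 24667\right) \left(7017 - 3\right) = \left(-53054\right) 7014 = -372120756$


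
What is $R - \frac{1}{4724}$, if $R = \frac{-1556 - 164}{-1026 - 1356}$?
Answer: $\frac{4061449}{5626284} \approx 0.72187$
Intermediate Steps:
$R = \frac{860}{1191}$ ($R = - \frac{1720}{-2382} = \left(-1720\right) \left(- \frac{1}{2382}\right) = \frac{860}{1191} \approx 0.72208$)
$R - \frac{1}{4724} = \frac{860}{1191} - \frac{1}{4724} = \frac{4061449}{5626284}$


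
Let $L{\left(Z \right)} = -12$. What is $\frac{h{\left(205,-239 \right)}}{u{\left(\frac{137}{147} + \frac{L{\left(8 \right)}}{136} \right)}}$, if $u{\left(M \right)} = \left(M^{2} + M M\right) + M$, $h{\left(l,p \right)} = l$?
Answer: $\frac{1280225205}{14160686} \approx 90.407$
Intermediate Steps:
$u{\left(M \right)} = M + 2 M^{2}$ ($u{\left(M \right)} = \left(M^{2} + M^{2}\right) + M = 2 M^{2} + M = M + 2 M^{2}$)
$\frac{h{\left(205,-239 \right)}}{u{\left(\frac{137}{147} + \frac{L{\left(8 \right)}}{136} \right)}} = \frac{205}{\left(\frac{137}{147} - \frac{12}{136}\right) \left(1 + 2 \left(\frac{137}{147} - \frac{12}{136}\right)\right)} = \frac{205}{\left(137 \cdot \frac{1}{147} - \frac{3}{34}\right) \left(1 + 2 \left(137 \cdot \frac{1}{147} - \frac{3}{34}\right)\right)} = \frac{205}{\left(\frac{137}{147} - \frac{3}{34}\right) \left(1 + 2 \left(\frac{137}{147} - \frac{3}{34}\right)\right)} = \frac{205}{\frac{4217}{4998} \left(1 + 2 \cdot \frac{4217}{4998}\right)} = \frac{205}{\frac{4217}{4998} \left(1 + \frac{4217}{2499}\right)} = \frac{205}{\frac{4217}{4998} \cdot \frac{6716}{2499}} = \frac{205}{\frac{14160686}{6245001}} = 205 \cdot \frac{6245001}{14160686} = \frac{1280225205}{14160686}$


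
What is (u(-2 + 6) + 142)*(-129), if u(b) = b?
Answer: -18834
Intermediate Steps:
(u(-2 + 6) + 142)*(-129) = ((-2 + 6) + 142)*(-129) = (4 + 142)*(-129) = 146*(-129) = -18834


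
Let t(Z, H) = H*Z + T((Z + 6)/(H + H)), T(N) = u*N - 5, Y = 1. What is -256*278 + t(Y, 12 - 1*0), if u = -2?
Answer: -853939/12 ≈ -71162.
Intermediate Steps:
T(N) = -5 - 2*N (T(N) = -2*N - 5 = -5 - 2*N)
t(Z, H) = -5 + H*Z - (6 + Z)/H (t(Z, H) = H*Z + (-5 - 2*(Z + 6)/(H + H)) = H*Z + (-5 - 2*(6 + Z)/(2*H)) = H*Z + (-5 - 2*(6 + Z)*1/(2*H)) = H*Z + (-5 - (6 + Z)/H) = -5 + H*Z - (6 + Z)/H)
-256*278 + t(Y, 12 - 1*0) = -256*278 + (-6 - 1*1 + (12 - 1*0)*(-5 + (12 - 1*0)*1))/(12 - 1*0) = -71168 + (-6 - 1 + (12 + 0)*(-5 + (12 + 0)*1))/(12 + 0) = -71168 + (-6 - 1 + 12*(-5 + 12*1))/12 = -71168 + (-6 - 1 + 12*(-5 + 12))/12 = -71168 + (-6 - 1 + 12*7)/12 = -71168 + (-6 - 1 + 84)/12 = -71168 + (1/12)*77 = -71168 + 77/12 = -853939/12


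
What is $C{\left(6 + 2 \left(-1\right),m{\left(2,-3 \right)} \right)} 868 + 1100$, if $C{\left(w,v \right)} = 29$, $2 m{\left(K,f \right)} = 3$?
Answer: $26272$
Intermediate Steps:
$m{\left(K,f \right)} = \frac{3}{2}$ ($m{\left(K,f \right)} = \frac{1}{2} \cdot 3 = \frac{3}{2}$)
$C{\left(6 + 2 \left(-1\right),m{\left(2,-3 \right)} \right)} 868 + 1100 = 29 \cdot 868 + 1100 = 25172 + 1100 = 26272$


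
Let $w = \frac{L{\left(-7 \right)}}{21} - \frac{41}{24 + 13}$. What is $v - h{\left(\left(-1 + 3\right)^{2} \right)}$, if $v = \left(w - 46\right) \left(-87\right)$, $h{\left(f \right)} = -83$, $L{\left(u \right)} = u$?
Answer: $\frac{155785}{37} \approx 4210.4$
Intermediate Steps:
$w = - \frac{160}{111}$ ($w = - \frac{7}{21} - \frac{41}{24 + 13} = \left(-7\right) \frac{1}{21} - \frac{41}{37} = - \frac{1}{3} - \frac{41}{37} = - \frac{160}{111} \approx -1.4414$)
$v = \frac{152714}{37}$ ($v = \left(- \frac{160}{111} - 46\right) \left(-87\right) = \left(- \frac{5266}{111}\right) \left(-87\right) = \frac{152714}{37} \approx 4127.4$)
$v - h{\left(\left(-1 + 3\right)^{2} \right)} = \frac{152714}{37} - -83 = \frac{152714}{37} + 83 = \frac{155785}{37}$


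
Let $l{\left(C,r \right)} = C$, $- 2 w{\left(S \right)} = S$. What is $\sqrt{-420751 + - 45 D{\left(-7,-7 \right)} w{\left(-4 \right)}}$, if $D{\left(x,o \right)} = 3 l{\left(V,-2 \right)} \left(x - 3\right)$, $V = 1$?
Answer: $i \sqrt{418051} \approx 646.57 i$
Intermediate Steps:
$w{\left(S \right)} = - \frac{S}{2}$
$D{\left(x,o \right)} = -9 + 3 x$ ($D{\left(x,o \right)} = 3 \cdot 1 \left(x - 3\right) = 3 \left(-3 + x\right) = -9 + 3 x$)
$\sqrt{-420751 + - 45 D{\left(-7,-7 \right)} w{\left(-4 \right)}} = \sqrt{-420751 + - 45 \left(-9 + 3 \left(-7\right)\right) \left(\left(- \frac{1}{2}\right) \left(-4\right)\right)} = \sqrt{-420751 + - 45 \left(-9 - 21\right) 2} = \sqrt{-420751 + \left(-45\right) \left(-30\right) 2} = \sqrt{-420751 + 1350 \cdot 2} = \sqrt{-420751 + 2700} = \sqrt{-418051} = i \sqrt{418051}$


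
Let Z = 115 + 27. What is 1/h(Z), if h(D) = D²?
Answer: 1/20164 ≈ 4.9593e-5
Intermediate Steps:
Z = 142
1/h(Z) = 1/(142²) = 1/20164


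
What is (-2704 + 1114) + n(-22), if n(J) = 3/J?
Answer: -34983/22 ≈ -1590.1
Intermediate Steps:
(-2704 + 1114) + n(-22) = (-2704 + 1114) + 3/(-22) = -1590 + 3*(-1/22) = -1590 - 3/22 = -34983/22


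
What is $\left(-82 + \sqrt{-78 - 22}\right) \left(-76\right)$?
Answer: $6232 - 760 i \approx 6232.0 - 760.0 i$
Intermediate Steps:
$\left(-82 + \sqrt{-78 - 22}\right) \left(-76\right) = \left(-82 + \sqrt{-100}\right) \left(-76\right) = \left(-82 + 10 i\right) \left(-76\right) = 6232 - 760 i$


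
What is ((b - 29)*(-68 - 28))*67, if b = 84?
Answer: -353760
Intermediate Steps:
((b - 29)*(-68 - 28))*67 = ((84 - 29)*(-68 - 28))*67 = (55*(-96))*67 = -5280*67 = -353760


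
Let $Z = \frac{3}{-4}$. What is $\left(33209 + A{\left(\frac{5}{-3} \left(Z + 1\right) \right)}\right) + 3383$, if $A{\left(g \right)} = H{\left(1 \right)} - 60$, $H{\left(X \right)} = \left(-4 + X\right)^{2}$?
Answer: $36541$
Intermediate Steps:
$Z = - \frac{3}{4}$ ($Z = 3 \left(- \frac{1}{4}\right) = - \frac{3}{4} \approx -0.75$)
$A{\left(g \right)} = -51$ ($A{\left(g \right)} = \left(-4 + 1\right)^{2} - 60 = \left(-3\right)^{2} - 60 = 9 - 60 = -51$)
$\left(33209 + A{\left(\frac{5}{-3} \left(Z + 1\right) \right)}\right) + 3383 = \left(33209 - 51\right) + 3383 = 33158 + 3383 = 36541$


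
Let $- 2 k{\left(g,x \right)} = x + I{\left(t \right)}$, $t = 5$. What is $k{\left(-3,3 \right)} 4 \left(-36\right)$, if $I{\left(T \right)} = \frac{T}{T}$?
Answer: $288$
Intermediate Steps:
$I{\left(T \right)} = 1$
$k{\left(g,x \right)} = - \frac{1}{2} - \frac{x}{2}$ ($k{\left(g,x \right)} = - \frac{x + 1}{2} = - \frac{1 + x}{2} = - \frac{1}{2} - \frac{x}{2}$)
$k{\left(-3,3 \right)} 4 \left(-36\right) = \left(- \frac{1}{2} - \frac{3}{2}\right) 4 \left(-36\right) = \left(-2\right) 4 \left(-36\right) = \left(-8\right) \left(-36\right) = 288$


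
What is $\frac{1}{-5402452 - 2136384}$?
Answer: $- \frac{1}{7538836} \approx -1.3265 \cdot 10^{-7}$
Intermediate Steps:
$\frac{1}{-5402452 - 2136384} = \frac{1}{-7538836} = - \frac{1}{7538836}$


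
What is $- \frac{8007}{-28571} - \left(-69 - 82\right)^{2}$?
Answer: $- \frac{651439364}{28571} \approx -22801.0$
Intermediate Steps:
$- \frac{8007}{-28571} - \left(-69 - 82\right)^{2} = \left(-8007\right) \left(- \frac{1}{28571}\right) - \left(-151\right)^{2} = \frac{8007}{28571} - 22801 = - \frac{651439364}{28571}$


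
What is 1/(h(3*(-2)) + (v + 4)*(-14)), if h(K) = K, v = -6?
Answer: 1/22 ≈ 0.045455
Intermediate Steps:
1/(h(3*(-2)) + (v + 4)*(-14)) = 1/(3*(-2) + (-6 + 4)*(-14)) = 1/(-6 - 2*(-14)) = 1/(-6 + 28) = 1/22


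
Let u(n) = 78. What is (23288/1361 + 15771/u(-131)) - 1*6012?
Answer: -204980367/35386 ≈ -5792.7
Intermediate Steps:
(23288/1361 + 15771/u(-131)) - 1*6012 = (23288/1361 + 15771/78) - 1*6012 = (23288*(1/1361) + 15771*(1/78)) - 6012 = (23288/1361 + 5257/26) - 6012 = 7760265/35386 - 6012 = -204980367/35386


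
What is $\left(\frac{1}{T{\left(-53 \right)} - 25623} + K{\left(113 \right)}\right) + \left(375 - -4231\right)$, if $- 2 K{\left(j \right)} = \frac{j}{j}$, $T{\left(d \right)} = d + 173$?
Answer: $\frac{234908131}{51006} \approx 4605.5$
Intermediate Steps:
$T{\left(d \right)} = 173 + d$
$K{\left(j \right)} = - \frac{1}{2}$ ($K{\left(j \right)} = - \frac{j \frac{1}{j}}{2} = \left(- \frac{1}{2}\right) 1 = - \frac{1}{2}$)
$\left(\frac{1}{T{\left(-53 \right)} - 25623} + K{\left(113 \right)}\right) + \left(375 - -4231\right) = \left(\frac{1}{\left(173 - 53\right) - 25623} - \frac{1}{2}\right) + \left(375 - -4231\right) = \left(\frac{1}{120 - 25623} - \frac{1}{2}\right) + \left(375 + 4231\right) = \left(\frac{1}{-25503} - \frac{1}{2}\right) + 4606 = \left(- \frac{1}{25503} - \frac{1}{2}\right) + 4606 = - \frac{25505}{51006} + 4606 = \frac{234908131}{51006}$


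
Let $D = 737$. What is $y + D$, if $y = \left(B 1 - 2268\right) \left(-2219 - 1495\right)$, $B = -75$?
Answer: $8702639$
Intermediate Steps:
$y = 8701902$ ($y = \left(\left(-75\right) 1 - 2268\right) \left(-2219 - 1495\right) = \left(-75 - 2268\right) \left(-3714\right) = \left(-2343\right) \left(-3714\right) = 8701902$)
$y + D = 8701902 + 737 = 8702639$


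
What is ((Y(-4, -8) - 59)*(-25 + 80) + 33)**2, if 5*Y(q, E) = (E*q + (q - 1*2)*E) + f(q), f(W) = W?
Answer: 5645376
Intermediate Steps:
Y(q, E) = q/5 + E*q/5 + E*(-2 + q)/5 (Y(q, E) = ((E*q + (q - 1*2)*E) + q)/5 = ((E*q + (q - 2)*E) + q)/5 = ((E*q + (-2 + q)*E) + q)/5 = ((E*q + E*(-2 + q)) + q)/5 = (q + E*q + E*(-2 + q))/5 = q/5 + E*q/5 + E*(-2 + q)/5)
((Y(-4, -8) - 59)*(-25 + 80) + 33)**2 = (((-2/5*(-8) + (1/5)*(-4) + (2/5)*(-8)*(-4)) - 59)*(-25 + 80) + 33)**2 = (((16/5 - 4/5 + 64/5) - 59)*55 + 33)**2 = ((76/5 - 59)*55 + 33)**2 = (-219/5*55 + 33)**2 = (-2409 + 33)**2 = (-2376)**2 = 5645376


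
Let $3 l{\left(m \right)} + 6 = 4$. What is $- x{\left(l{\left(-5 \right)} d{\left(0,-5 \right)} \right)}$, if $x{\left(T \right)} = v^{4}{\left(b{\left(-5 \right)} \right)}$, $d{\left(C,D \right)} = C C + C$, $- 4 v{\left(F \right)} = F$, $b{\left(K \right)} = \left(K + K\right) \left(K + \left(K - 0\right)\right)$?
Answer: $-390625$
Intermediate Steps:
$l{\left(m \right)} = - \frac{2}{3}$ ($l{\left(m \right)} = -2 + \frac{1}{3} \cdot 4 = -2 + \frac{4}{3} = - \frac{2}{3}$)
$b{\left(K \right)} = 4 K^{2}$ ($b{\left(K \right)} = 2 K \left(K + \left(K + 0\right)\right) = 2 K \left(K + K\right) = 2 K 2 K = 4 K^{2}$)
$v{\left(F \right)} = - \frac{F}{4}$
$d{\left(C,D \right)} = C + C^{2}$ ($d{\left(C,D \right)} = C^{2} + C = C + C^{2}$)
$x{\left(T \right)} = 390625$ ($x{\left(T \right)} = \left(- \frac{4 \left(-5\right)^{2}}{4}\right)^{4} = \left(- \frac{4 \cdot 25}{4}\right)^{4} = \left(\left(- \frac{1}{4}\right) 100\right)^{4} = \left(-25\right)^{4} = 390625$)
$- x{\left(l{\left(-5 \right)} d{\left(0,-5 \right)} \right)} = \left(-1\right) 390625 = -390625$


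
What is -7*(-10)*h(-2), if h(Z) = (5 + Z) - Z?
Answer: 350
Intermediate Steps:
h(Z) = 5
-7*(-10)*h(-2) = -7*(-10)*5 = -(-70)*5 = -1*(-350) = 350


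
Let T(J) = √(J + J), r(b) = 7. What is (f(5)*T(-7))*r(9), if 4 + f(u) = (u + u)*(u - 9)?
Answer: -308*I*√14 ≈ -1152.4*I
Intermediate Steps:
f(u) = -4 + 2*u*(-9 + u) (f(u) = -4 + (u + u)*(u - 9) = -4 + (2*u)*(-9 + u) = -4 + 2*u*(-9 + u))
T(J) = √2*√J (T(J) = √(2*J) = √2*√J)
(f(5)*T(-7))*r(9) = ((-4 - 18*5 + 2*5²)*(√2*√(-7)))*7 = ((-4 - 90 + 2*25)*(√2*(I*√7)))*7 = ((-4 - 90 + 50)*(I*√14))*7 = -44*I*√14*7 = -308*I*√14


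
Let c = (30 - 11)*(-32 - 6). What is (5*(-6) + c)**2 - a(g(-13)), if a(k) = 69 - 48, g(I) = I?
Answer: 565483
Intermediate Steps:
c = -722 (c = 19*(-38) = -722)
a(k) = 21
(5*(-6) + c)**2 - a(g(-13)) = (5*(-6) - 722)**2 - 1*21 = (-30 - 722)**2 - 21 = (-752)**2 - 21 = 565504 - 21 = 565483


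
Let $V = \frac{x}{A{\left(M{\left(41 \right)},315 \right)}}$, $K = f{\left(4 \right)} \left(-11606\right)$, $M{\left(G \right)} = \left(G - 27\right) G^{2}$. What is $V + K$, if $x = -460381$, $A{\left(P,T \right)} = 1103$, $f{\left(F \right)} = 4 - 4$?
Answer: $- \frac{460381}{1103} \approx -417.39$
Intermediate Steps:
$f{\left(F \right)} = 0$
$M{\left(G \right)} = G^{2} \left(-27 + G\right)$ ($M{\left(G \right)} = \left(-27 + G\right) G^{2} = G^{2} \left(-27 + G\right)$)
$K = 0$ ($K = 0 \left(-11606\right) = 0$)
$V = - \frac{460381}{1103} \approx -417.39$
$V + K = - \frac{460381}{1103} + 0 = - \frac{460381}{1103}$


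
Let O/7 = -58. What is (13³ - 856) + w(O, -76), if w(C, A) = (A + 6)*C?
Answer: 29761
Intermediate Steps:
O = -406 (O = 7*(-58) = -406)
w(C, A) = C*(6 + A) (w(C, A) = (6 + A)*C = C*(6 + A))
(13³ - 856) + w(O, -76) = (13³ - 856) - 406*(6 - 76) = (2197 - 856) - 406*(-70) = 1341 + 28420 = 29761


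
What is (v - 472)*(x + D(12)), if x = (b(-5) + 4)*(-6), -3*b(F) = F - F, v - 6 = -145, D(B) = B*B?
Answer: -73320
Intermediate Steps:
D(B) = B²
v = -139 (v = 6 - 145 = -139)
b(F) = 0 (b(F) = -(F - F)/3 = -⅓*0 = 0)
x = -24 (x = (0 + 4)*(-6) = 4*(-6) = -24)
(v - 472)*(x + D(12)) = (-139 - 472)*(-24 + 12²) = -611*(-24 + 144) = -611*120 = -73320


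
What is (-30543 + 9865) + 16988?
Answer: -3690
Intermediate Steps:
(-30543 + 9865) + 16988 = -20678 + 16988 = -3690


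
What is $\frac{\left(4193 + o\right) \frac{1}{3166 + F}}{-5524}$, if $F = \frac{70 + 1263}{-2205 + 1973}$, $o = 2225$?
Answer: $- \frac{372244}{1012520199} \approx -0.00036764$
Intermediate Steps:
$F = - \frac{1333}{232}$ ($F = \frac{1333}{-232} = 1333 \left(- \frac{1}{232}\right) = - \frac{1333}{232} \approx -5.7457$)
$\frac{\left(4193 + o\right) \frac{1}{3166 + F}}{-5524} = \frac{\left(4193 + 2225\right) \frac{1}{3166 - \frac{1333}{232}}}{-5524} = \frac{6418}{\frac{733179}{232}} \left(- \frac{1}{5524}\right) = 6418 \cdot \frac{232}{733179} \left(- \frac{1}{5524}\right) = \frac{1488976}{733179} \left(- \frac{1}{5524}\right) = - \frac{372244}{1012520199}$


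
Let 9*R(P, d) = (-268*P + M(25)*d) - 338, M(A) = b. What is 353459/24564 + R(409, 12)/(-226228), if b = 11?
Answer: 872413615/60402876 ≈ 14.443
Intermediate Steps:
M(A) = 11
R(P, d) = -338/9 - 268*P/9 + 11*d/9 (R(P, d) = ((-268*P + 11*d) - 338)/9 = (-338 - 268*P + 11*d)/9 = -338/9 - 268*P/9 + 11*d/9)
353459/24564 + R(409, 12)/(-226228) = 353459/24564 + (-338/9 - 268/9*409 + (11/9)*12)/(-226228) = 353459*(1/24564) + (-338/9 - 109612/9 + 44/3)*(-1/226228) = 353459/24564 - 12202*(-1/226228) = 353459/24564 + 6101/113114 = 872413615/60402876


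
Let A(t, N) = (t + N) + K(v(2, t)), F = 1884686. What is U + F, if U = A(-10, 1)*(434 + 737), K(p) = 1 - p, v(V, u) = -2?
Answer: 1877660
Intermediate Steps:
A(t, N) = 3 + N + t (A(t, N) = (t + N) + (1 - 1*(-2)) = (N + t) + (1 + 2) = (N + t) + 3 = 3 + N + t)
U = -7026 (U = (3 + 1 - 10)*(434 + 737) = -6*1171 = -7026)
U + F = -7026 + 1884686 = 1877660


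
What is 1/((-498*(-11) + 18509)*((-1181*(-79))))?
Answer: 1/2237963113 ≈ 4.4684e-10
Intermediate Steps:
1/((-498*(-11) + 18509)*((-1181*(-79)))) = 1/((5478 + 18509)*93299) = (1/93299)/23987 = (1/23987)*(1/93299) = 1/2237963113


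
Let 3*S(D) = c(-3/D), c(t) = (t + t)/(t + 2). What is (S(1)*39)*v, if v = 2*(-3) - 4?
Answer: -780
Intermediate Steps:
c(t) = 2*t/(2 + t) (c(t) = (2*t)/(2 + t) = 2*t/(2 + t))
S(D) = -2/(D*(2 - 3/D)) (S(D) = (2*(-3/D)/(2 - 3/D))/3 = (-6/(D*(2 - 3/D)))/3 = -2/(D*(2 - 3/D)))
v = -10 (v = -6 - 4 = -10)
(S(1)*39)*v = (-2/(-3 + 2*1)*39)*(-10) = (-2/(-3 + 2)*39)*(-10) = (-2/(-1)*39)*(-10) = (-2*(-1)*39)*(-10) = (2*39)*(-10) = 78*(-10) = -780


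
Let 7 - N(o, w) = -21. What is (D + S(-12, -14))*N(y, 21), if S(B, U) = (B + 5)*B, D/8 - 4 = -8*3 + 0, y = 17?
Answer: -2128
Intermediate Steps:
N(o, w) = 28 (N(o, w) = 7 - 1*(-21) = 7 + 21 = 28)
D = -160 (D = 32 + 8*(-8*3 + 0) = 32 + 8*(-24 + 0) = 32 + 8*(-24) = 32 - 192 = -160)
S(B, U) = B*(5 + B) (S(B, U) = (5 + B)*B = B*(5 + B))
(D + S(-12, -14))*N(y, 21) = (-160 - 12*(5 - 12))*28 = (-160 - 12*(-7))*28 = (-160 + 84)*28 = -76*28 = -2128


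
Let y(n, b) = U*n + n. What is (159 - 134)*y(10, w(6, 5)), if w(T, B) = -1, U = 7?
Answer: 2000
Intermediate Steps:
y(n, b) = 8*n (y(n, b) = 7*n + n = 8*n)
(159 - 134)*y(10, w(6, 5)) = (159 - 134)*(8*10) = 25*80 = 2000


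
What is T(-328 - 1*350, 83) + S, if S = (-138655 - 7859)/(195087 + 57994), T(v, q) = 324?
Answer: 81851730/253081 ≈ 323.42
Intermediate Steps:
S = -146514/253081 ≈ -0.57892
T(-328 - 1*350, 83) + S = 324 - 146514/253081 = 81851730/253081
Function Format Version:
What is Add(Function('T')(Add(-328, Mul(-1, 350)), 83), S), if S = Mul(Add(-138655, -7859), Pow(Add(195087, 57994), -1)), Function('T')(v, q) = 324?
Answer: Rational(81851730, 253081) ≈ 323.42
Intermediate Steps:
S = Rational(-146514, 253081) (S = Mul(-146514, Pow(253081, -1)) = Mul(-146514, Rational(1, 253081)) = Rational(-146514, 253081) ≈ -0.57892)
Add(Function('T')(Add(-328, Mul(-1, 350)), 83), S) = Add(324, Rational(-146514, 253081)) = Rational(81851730, 253081)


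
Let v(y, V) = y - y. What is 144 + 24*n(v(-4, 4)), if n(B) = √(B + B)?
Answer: 144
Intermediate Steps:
v(y, V) = 0
n(B) = √2*√B (n(B) = √(2*B) = √2*√B)
144 + 24*n(v(-4, 4)) = 144 + 24*(√2*√0) = 144 + 24*(√2*0) = 144 + 24*0 = 144 + 0 = 144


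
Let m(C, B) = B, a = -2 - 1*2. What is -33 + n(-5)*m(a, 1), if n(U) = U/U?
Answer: -32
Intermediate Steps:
a = -4 (a = -2 - 2 = -4)
n(U) = 1
-33 + n(-5)*m(a, 1) = -33 + 1*1 = -33 + 1 = -32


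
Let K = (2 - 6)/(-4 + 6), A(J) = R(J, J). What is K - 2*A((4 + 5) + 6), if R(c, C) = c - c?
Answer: -2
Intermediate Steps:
R(c, C) = 0
A(J) = 0
K = -2 (K = -4/2 = -4*½ = -2)
K - 2*A((4 + 5) + 6) = -2 - 2*0 = -2 + 0 = -2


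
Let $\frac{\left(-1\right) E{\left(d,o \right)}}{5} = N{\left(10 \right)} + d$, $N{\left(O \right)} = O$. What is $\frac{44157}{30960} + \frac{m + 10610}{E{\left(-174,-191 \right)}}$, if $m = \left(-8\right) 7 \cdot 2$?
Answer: $\frac{6020447}{423120} \approx 14.229$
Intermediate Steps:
$m = -112$ ($m = \left(-56\right) 2 = -112$)
$E{\left(d,o \right)} = -50 - 5 d$ ($E{\left(d,o \right)} = - 5 \left(10 + d\right) = -50 - 5 d$)
$\frac{44157}{30960} + \frac{m + 10610}{E{\left(-174,-191 \right)}} = \frac{44157}{30960} + \frac{-112 + 10610}{-50 - -870} = 44157 \cdot \frac{1}{30960} + \frac{10498}{-50 + 870} = \frac{14719}{10320} + \frac{10498}{820} = \frac{14719}{10320} + 10498 \cdot \frac{1}{820} = \frac{14719}{10320} + \frac{5249}{410} = \frac{6020447}{423120}$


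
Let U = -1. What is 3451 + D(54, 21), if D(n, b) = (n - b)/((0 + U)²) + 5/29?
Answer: 101041/29 ≈ 3484.2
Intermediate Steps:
D(n, b) = 5/29 + n - b (D(n, b) = (n - b)/((0 - 1)²) + 5/29 = (n - b)/((-1)²) + 5*(1/29) = (n - b)/1 + 5/29 = (n - b)*1 + 5/29 = (n - b) + 5/29 = 5/29 + n - b)
3451 + D(54, 21) = 3451 + (5/29 + 54 - 1*21) = 3451 + (5/29 + 54 - 21) = 3451 + 962/29 = 101041/29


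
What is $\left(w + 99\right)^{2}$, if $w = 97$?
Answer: $38416$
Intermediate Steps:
$\left(w + 99\right)^{2} = \left(97 + 99\right)^{2} = 196^{2} = 38416$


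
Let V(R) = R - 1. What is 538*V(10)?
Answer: 4842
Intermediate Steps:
V(R) = -1 + R
538*V(10) = 538*(-1 + 10) = 538*9 = 4842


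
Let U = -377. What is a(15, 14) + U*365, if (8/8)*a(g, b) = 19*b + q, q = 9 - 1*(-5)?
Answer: -137325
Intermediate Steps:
q = 14 (q = 9 + 5 = 14)
a(g, b) = 14 + 19*b (a(g, b) = 19*b + 14 = 14 + 19*b)
a(15, 14) + U*365 = (14 + 19*14) - 377*365 = (14 + 266) - 137605 = 280 - 137605 = -137325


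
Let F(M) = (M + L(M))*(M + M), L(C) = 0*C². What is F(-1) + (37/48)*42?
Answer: 275/8 ≈ 34.375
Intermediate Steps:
L(C) = 0
F(M) = 2*M² (F(M) = (M + 0)*(M + M) = M*(2*M) = 2*M²)
F(-1) + (37/48)*42 = 2*(-1)² + (37/48)*42 = 2*1 + (37*(1/48))*42 = 2 + (37/48)*42 = 2 + 259/8 = 275/8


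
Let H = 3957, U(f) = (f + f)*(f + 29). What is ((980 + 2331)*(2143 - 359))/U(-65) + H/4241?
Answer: 3133669918/2480985 ≈ 1263.1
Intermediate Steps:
U(f) = 2*f*(29 + f) (U(f) = (2*f)*(29 + f) = 2*f*(29 + f))
((980 + 2331)*(2143 - 359))/U(-65) + H/4241 = ((980 + 2331)*(2143 - 359))/((2*(-65)*(29 - 65))) + 3957/4241 = (3311*1784)/((2*(-65)*(-36))) + 3957*(1/4241) = 5906824/4680 + 3957/4241 = 5906824*(1/4680) + 3957/4241 = 738353/585 + 3957/4241 = 3133669918/2480985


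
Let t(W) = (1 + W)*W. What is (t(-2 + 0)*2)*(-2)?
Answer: -8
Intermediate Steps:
t(W) = W*(1 + W)
(t(-2 + 0)*2)*(-2) = (((-2 + 0)*(1 + (-2 + 0)))*2)*(-2) = (-2*(1 - 2)*2)*(-2) = (-2*(-1)*2)*(-2) = (2*2)*(-2) = 4*(-2) = -8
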